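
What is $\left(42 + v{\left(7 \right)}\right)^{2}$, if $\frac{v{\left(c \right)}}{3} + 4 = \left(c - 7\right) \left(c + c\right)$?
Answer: $900$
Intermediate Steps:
$v{\left(c \right)} = -12 + 6 c \left(-7 + c\right)$ ($v{\left(c \right)} = -12 + 3 \left(c - 7\right) \left(c + c\right) = -12 + 3 \left(-7 + c\right) 2 c = -12 + 3 \cdot 2 c \left(-7 + c\right) = -12 + 6 c \left(-7 + c\right)$)
$\left(42 + v{\left(7 \right)}\right)^{2} = \left(42 - \left(306 - 294\right)\right)^{2} = \left(42 - 12\right)^{2} = 30^{2} = 900$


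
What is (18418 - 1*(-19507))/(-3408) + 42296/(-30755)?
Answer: -1310528143/104813040 ≈ -12.503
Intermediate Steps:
(18418 - 1*(-19507))/(-3408) + 42296/(-30755) = (18418 + 19507)*(-1/3408) + 42296*(-1/30755) = 37925*(-1/3408) - 42296/30755 = -37925/3408 - 42296/30755 = -1310528143/104813040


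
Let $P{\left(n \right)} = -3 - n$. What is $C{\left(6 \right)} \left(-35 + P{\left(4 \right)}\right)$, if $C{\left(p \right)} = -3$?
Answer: $126$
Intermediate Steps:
$C{\left(6 \right)} \left(-35 + P{\left(4 \right)}\right) = - 3 \left(-35 - 7\right) = \left(-3\right) \left(-42\right) = 126$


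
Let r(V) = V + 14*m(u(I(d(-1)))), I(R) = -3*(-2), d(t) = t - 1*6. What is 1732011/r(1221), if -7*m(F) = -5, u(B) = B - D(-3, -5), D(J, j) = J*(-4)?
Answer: 1732011/1231 ≈ 1407.0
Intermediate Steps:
D(J, j) = -4*J
d(t) = -6 + t (d(t) = t - 6 = -6 + t)
I(R) = 6
u(B) = -12 + B (u(B) = B - (-4)*(-3) = B - 1*12 = B - 12 = -12 + B)
m(F) = 5/7 (m(F) = -1/7*(-5) = 5/7)
r(V) = 10 + V (r(V) = V + 14*(5/7) = V + 10 = 10 + V)
1732011/r(1221) = 1732011/(10 + 1221) = 1732011/1231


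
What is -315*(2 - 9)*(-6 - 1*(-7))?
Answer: 2205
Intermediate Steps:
-315*(2 - 9)*(-6 - 1*(-7)) = -(-2205)*(-6 + 7) = -(-2205) = -315*(-7) = 2205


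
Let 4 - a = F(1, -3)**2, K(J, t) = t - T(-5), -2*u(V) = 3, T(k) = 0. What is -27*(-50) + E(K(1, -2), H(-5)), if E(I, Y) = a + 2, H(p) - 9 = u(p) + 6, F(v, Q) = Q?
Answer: 1347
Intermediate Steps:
u(V) = -3/2 (u(V) = -1/2*3 = -3/2)
K(J, t) = t (K(J, t) = t - 1*0 = t + 0 = t)
H(p) = 27/2 (H(p) = 9 + (-3/2 + 6) = 9 + 9/2 = 27/2)
a = -5 (a = 4 - 1*(-3)**2 = 4 - 1*9 = 4 - 9 = -5)
E(I, Y) = -3 (E(I, Y) = -5 + 2 = -3)
-27*(-50) + E(K(1, -2), H(-5)) = -27*(-50) - 3 = 1350 - 3 = 1347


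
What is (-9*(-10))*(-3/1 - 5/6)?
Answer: -345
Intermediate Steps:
(-9*(-10))*(-3/1 - 5/6) = 90*(-3*1 - 5*⅙) = 90*(-3 - ⅚) = 90*(-23/6) = -345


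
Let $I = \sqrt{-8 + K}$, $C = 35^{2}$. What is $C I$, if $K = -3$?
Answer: $1225 i \sqrt{11} \approx 4062.9 i$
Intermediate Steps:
$C = 1225$
$I = i \sqrt{11}$ ($I = \sqrt{-8 - 3} = \sqrt{-11} = i \sqrt{11} \approx 3.3166 i$)
$C I = 1225 i \sqrt{11}$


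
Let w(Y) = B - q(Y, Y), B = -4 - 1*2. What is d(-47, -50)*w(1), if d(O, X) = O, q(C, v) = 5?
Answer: 517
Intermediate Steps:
B = -6 (B = -4 - 2 = -6)
w(Y) = -11 (w(Y) = -6 - 1*5 = -6 - 5 = -11)
d(-47, -50)*w(1) = -47*(-11) = 517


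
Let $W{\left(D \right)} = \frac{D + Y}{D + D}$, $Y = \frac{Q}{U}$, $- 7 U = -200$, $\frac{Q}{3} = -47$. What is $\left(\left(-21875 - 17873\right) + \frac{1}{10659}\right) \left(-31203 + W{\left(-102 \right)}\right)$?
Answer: $\frac{179787587926850701}{144962400} \approx 1.2402 \cdot 10^{9}$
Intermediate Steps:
$Q = -141$ ($Q = 3 \left(-47\right) = -141$)
$U = \frac{200}{7}$ ($U = \left(- \frac{1}{7}\right) \left(-200\right) = \frac{200}{7} \approx 28.571$)
$Y = - \frac{987}{200}$ ($Y = - \frac{141}{\frac{200}{7}} = \left(-141\right) \frac{7}{200} = - \frac{987}{200} \approx -4.935$)
$W{\left(D \right)} = \frac{- \frac{987}{200} + D}{2 D}$ ($W{\left(D \right)} = \frac{D - \frac{987}{200}}{D + D} = \frac{- \frac{987}{200} + D}{2 D}$)
$\left(\left(-21875 - 17873\right) + \frac{1}{10659}\right) \left(-31203 + W{\left(-102 \right)}\right) = \left(\left(-21875 - 17873\right) + \frac{1}{10659}\right) \left(-31203 + \frac{-987 + 200 \left(-102\right)}{400 \left(-102\right)}\right) = \left(-39748 + \frac{1}{10659}\right) \left(-31203 + \frac{1}{400} \left(- \frac{1}{102}\right) \left(-987 - 20400\right)\right) = - \frac{423673931 \left(-31203 + \frac{1}{400} \left(- \frac{1}{102}\right) \left(-21387\right)\right)}{10659} = - \frac{423673931 \left(-31203 + \frac{7129}{13600}\right)}{10659} = \left(- \frac{423673931}{10659}\right) \left(- \frac{424353671}{13600}\right) = \frac{179787587926850701}{144962400}$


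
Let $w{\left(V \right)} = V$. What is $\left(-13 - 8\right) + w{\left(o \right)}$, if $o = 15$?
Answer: $-6$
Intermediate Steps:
$\left(-13 - 8\right) + w{\left(o \right)} = \left(-13 - 8\right) + 15 = -21 + 15 = -6$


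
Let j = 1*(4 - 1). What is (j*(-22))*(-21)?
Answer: 1386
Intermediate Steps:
j = 3 (j = 1*3 = 3)
(j*(-22))*(-21) = (3*(-22))*(-21) = -66*(-21) = 1386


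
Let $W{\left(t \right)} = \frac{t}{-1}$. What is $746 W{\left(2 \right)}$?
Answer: $-1492$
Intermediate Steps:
$W{\left(t \right)} = - t$ ($W{\left(t \right)} = t \left(-1\right) = - t$)
$746 W{\left(2 \right)} = 746 \left(\left(-1\right) 2\right) = 746 \left(-2\right) = -1492$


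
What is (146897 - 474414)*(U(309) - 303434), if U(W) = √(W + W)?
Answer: 99379793378 - 327517*√618 ≈ 9.9372e+10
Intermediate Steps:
U(W) = √2*√W (U(W) = √(2*W) = √2*√W)
(146897 - 474414)*(U(309) - 303434) = (146897 - 474414)*(√2*√309 - 303434) = -327517*(√618 - 303434) = -327517*(-303434 + √618) = 99379793378 - 327517*√618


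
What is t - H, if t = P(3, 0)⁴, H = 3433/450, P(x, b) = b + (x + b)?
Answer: 33017/450 ≈ 73.371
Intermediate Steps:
P(x, b) = x + 2*b (P(x, b) = b + (b + x) = x + 2*b)
H = 3433/450 (H = 3433*(1/450) = 3433/450 ≈ 7.6289)
t = 81 (t = (3 + 2*0)⁴ = (3 + 0)⁴ = 3⁴ = 81)
t - H = 81 - 1*3433/450 = 81 - 3433/450 = 33017/450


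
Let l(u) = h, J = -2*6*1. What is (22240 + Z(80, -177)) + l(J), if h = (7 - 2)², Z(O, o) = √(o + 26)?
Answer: 22265 + I*√151 ≈ 22265.0 + 12.288*I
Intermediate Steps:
J = -12 (J = -12*1 = -12)
Z(O, o) = √(26 + o)
h = 25 (h = 5² = 25)
l(u) = 25
(22240 + Z(80, -177)) + l(J) = (22240 + √(26 - 177)) + 25 = (22240 + √(-151)) + 25 = (22240 + I*√151) + 25 = 22265 + I*√151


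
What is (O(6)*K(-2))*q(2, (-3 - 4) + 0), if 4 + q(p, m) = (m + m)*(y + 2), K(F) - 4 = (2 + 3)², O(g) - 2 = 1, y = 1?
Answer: -4002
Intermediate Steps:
O(g) = 3 (O(g) = 2 + 1 = 3)
K(F) = 29 (K(F) = 4 + (2 + 3)² = 4 + 5² = 4 + 25 = 29)
q(p, m) = -4 + 6*m (q(p, m) = -4 + (m + m)*(1 + 2) = -4 + (2*m)*3 = -4 + 6*m)
(O(6)*K(-2))*q(2, (-3 - 4) + 0) = (3*29)*(-4 + 6*((-3 - 4) + 0)) = 87*(-4 + 6*(-7 + 0)) = 87*(-4 + 6*(-7)) = 87*(-4 - 42) = 87*(-46) = -4002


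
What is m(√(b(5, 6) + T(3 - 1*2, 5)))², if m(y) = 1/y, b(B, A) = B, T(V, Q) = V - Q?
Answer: 1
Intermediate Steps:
m(√(b(5, 6) + T(3 - 1*2, 5)))² = (1/(√(5 + ((3 - 1*2) - 1*5))))² = (1/(√(5 + ((3 - 2) - 5))))² = (1/(√(5 + (1 - 5))))² = (1/(√(5 - 4)))² = (1/(√1))² = (1/1)² = 1² = 1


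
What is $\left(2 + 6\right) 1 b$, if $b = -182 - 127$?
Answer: $-2472$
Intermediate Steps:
$b = -309$
$\left(2 + 6\right) 1 b = \left(2 + 6\right) 1 \left(-309\right) = 8 \cdot 1 \left(-309\right) = 8 \left(-309\right) = -2472$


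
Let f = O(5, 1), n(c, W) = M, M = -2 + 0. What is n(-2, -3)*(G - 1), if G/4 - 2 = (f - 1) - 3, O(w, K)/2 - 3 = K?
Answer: -46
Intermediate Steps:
O(w, K) = 6 + 2*K
M = -2
n(c, W) = -2
f = 8 (f = 6 + 2*1 = 6 + 2 = 8)
G = 24 (G = 8 + 4*((8 - 1) - 3) = 8 + 4*(7 - 3) = 8 + 4*4 = 8 + 16 = 24)
n(-2, -3)*(G - 1) = -2*(24 - 1) = -2*23 = -46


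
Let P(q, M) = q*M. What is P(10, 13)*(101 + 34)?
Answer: 17550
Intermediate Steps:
P(q, M) = M*q
P(10, 13)*(101 + 34) = (13*10)*(101 + 34) = 130*135 = 17550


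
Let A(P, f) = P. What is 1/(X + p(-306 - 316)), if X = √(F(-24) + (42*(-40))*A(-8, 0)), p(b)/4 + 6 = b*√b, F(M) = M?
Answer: 1/(2*(-12 + √3354 - 1244*I*√622)) ≈ 2.385e-8 + 1.6116e-5*I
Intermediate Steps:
p(b) = -24 + 4*b^(3/2) (p(b) = -24 + 4*(b*√b) = -24 + 4*b^(3/2))
X = 2*√3354 (X = √(-24 + (42*(-40))*(-8)) = √(-24 - 1680*(-8)) = √(-24 + 13440) = √13416 = 2*√3354 ≈ 115.83)
1/(X + p(-306 - 316)) = 1/(2*√3354 + (-24 + 4*(-306 - 316)^(3/2))) = 1/(2*√3354 + (-24 + 4*(-622)^(3/2))) = 1/(2*√3354 + (-24 + 4*(-622*I*√622))) = 1/(2*√3354 + (-24 - 2488*I*√622)) = 1/(-24 + 2*√3354 - 2488*I*√622)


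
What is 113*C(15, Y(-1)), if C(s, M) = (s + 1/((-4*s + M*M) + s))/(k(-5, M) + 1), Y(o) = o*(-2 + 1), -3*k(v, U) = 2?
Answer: 223401/44 ≈ 5077.3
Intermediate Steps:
k(v, U) = -⅔ (k(v, U) = -⅓*2 = -⅔)
Y(o) = -o (Y(o) = o*(-1) = -o)
C(s, M) = 3*s + 3/(M² - 3*s) (C(s, M) = (s + 1/((-4*s + M*M) + s))/(-⅔ + 1) = (s + 1/((-4*s + M²) + s))/(⅓) = (s + 1/((M² - 4*s) + s))*3 = (s + 1/(M² - 3*s))*3 = 3*s + 3/(M² - 3*s))
113*C(15, Y(-1)) = 113*(3*(1 - 3*15² + 15*(-1*(-1))²)/((-1*(-1))² - 3*15)) = 113*(3*(1 - 3*225 + 15*1²)/(1² - 45)) = 113*(3*(1 - 675 + 15*1)/(1 - 45)) = 113*(3*(1 - 675 + 15)/(-44)) = 113*(3*(-1/44)*(-659)) = 113*(1977/44) = 223401/44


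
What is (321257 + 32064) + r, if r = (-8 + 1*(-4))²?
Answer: 353465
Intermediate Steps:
r = 144 (r = (-8 - 4)² = (-12)² = 144)
(321257 + 32064) + r = (321257 + 32064) + 144 = 353321 + 144 = 353465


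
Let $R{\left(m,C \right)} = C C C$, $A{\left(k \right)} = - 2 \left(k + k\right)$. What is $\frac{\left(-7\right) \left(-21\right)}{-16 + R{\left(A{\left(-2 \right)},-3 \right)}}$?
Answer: $- \frac{147}{43} \approx -3.4186$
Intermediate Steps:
$A{\left(k \right)} = - 4 k$ ($A{\left(k \right)} = - 2 \cdot 2 k = - 4 k$)
$R{\left(m,C \right)} = C^{3}$ ($R{\left(m,C \right)} = C^{2} C = C^{3}$)
$\frac{\left(-7\right) \left(-21\right)}{-16 + R{\left(A{\left(-2 \right)},-3 \right)}} = \frac{\left(-7\right) \left(-21\right)}{-16 + \left(-3\right)^{3}} = \frac{147}{-16 - 27} = \frac{147}{-43} = 147 \left(- \frac{1}{43}\right) = - \frac{147}{43}$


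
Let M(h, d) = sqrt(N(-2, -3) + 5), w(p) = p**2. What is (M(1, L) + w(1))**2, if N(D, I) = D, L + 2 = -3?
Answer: (1 + sqrt(3))**2 ≈ 7.4641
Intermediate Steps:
L = -5 (L = -2 - 3 = -5)
M(h, d) = sqrt(3) (M(h, d) = sqrt(-2 + 5) = sqrt(3))
(M(1, L) + w(1))**2 = (sqrt(3) + 1**2)**2 = (sqrt(3) + 1)**2 = (1 + sqrt(3))**2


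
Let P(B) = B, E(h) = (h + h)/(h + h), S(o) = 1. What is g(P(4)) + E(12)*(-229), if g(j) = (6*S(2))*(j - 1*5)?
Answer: -235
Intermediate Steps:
E(h) = 1 (E(h) = (2*h)/((2*h)) = (2*h)*(1/(2*h)) = 1)
g(j) = -30 + 6*j (g(j) = (6*1)*(j - 1*5) = 6*(j - 5) = 6*(-5 + j) = -30 + 6*j)
g(P(4)) + E(12)*(-229) = (-30 + 6*4) + 1*(-229) = (-30 + 24) - 229 = -6 - 229 = -235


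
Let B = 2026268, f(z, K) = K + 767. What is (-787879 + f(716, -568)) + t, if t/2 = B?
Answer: 3264856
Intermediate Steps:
f(z, K) = 767 + K
t = 4052536 (t = 2*2026268 = 4052536)
(-787879 + f(716, -568)) + t = (-787879 + (767 - 568)) + 4052536 = (-787879 + 199) + 4052536 = -787680 + 4052536 = 3264856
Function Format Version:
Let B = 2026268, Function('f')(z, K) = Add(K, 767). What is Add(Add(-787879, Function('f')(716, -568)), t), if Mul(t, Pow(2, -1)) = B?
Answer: 3264856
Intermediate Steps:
Function('f')(z, K) = Add(767, K)
t = 4052536 (t = Mul(2, 2026268) = 4052536)
Add(Add(-787879, Function('f')(716, -568)), t) = Add(Add(-787879, Add(767, -568)), 4052536) = Add(Add(-787879, 199), 4052536) = Add(-787680, 4052536) = 3264856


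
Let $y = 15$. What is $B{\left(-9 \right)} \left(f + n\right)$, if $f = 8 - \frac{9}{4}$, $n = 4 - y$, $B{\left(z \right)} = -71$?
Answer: $\frac{1491}{4} \approx 372.75$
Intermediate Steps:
$n = -11$ ($n = 4 - 15 = -11$)
$f = \frac{23}{4}$ ($f = 8 - 9 \cdot \frac{1}{4} = 8 - \frac{9}{4} = \frac{23}{4} \approx 5.75$)
$B{\left(-9 \right)} \left(f + n\right) = - 71 \left(\frac{23}{4} - 11\right) = \left(-71\right) \left(- \frac{21}{4}\right) = \frac{1491}{4}$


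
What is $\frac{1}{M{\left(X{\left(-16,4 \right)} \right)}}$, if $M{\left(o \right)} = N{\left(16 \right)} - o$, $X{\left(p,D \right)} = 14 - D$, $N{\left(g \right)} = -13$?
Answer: $- \frac{1}{23} \approx -0.043478$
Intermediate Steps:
$M{\left(o \right)} = -13 - o$
$\frac{1}{M{\left(X{\left(-16,4 \right)} \right)}} = \frac{1}{-13 - \left(14 - 4\right)} = \frac{1}{-13 - 10} = \frac{1}{-23} = - \frac{1}{23}$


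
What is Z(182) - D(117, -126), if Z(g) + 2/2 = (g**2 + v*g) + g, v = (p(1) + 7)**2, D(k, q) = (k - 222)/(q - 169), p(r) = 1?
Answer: 2652206/59 ≈ 44953.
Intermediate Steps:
D(k, q) = (-222 + k)/(-169 + q)
v = 64 (v = (1 + 7)**2 = 8**2 = 64)
Z(g) = -1 + g**2 + 65*g (Z(g) = -1 + ((g**2 + 64*g) + g) = -1 + (g**2 + 65*g) = -1 + g**2 + 65*g)
Z(182) - D(117, -126) = (-1 + 182**2 + 65*182) - (-222 + 117)/(-169 - 126) = (-1 + 33124 + 11830) - (-105)/(-295) = 44953 - (-1)*(-105)/295 = 44953 - 1*21/59 = 44953 - 21/59 = 2652206/59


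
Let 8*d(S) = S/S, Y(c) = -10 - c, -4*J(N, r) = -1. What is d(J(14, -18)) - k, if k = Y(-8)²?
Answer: -31/8 ≈ -3.8750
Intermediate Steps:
J(N, r) = ¼ (J(N, r) = -¼*(-1) = ¼)
k = 4 (k = (-10 - 1*(-8))² = (-10 + 8)² = (-2)² = 4)
d(S) = ⅛ (d(S) = (S/S)/8 = (⅛)*1 = ⅛)
d(J(14, -18)) - k = ⅛ - 1*4 = ⅛ - 4 = -31/8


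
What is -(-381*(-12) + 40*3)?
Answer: -4692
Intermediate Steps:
-(-381*(-12) + 40*3) = -(4572 + 120) = -1*4692 = -4692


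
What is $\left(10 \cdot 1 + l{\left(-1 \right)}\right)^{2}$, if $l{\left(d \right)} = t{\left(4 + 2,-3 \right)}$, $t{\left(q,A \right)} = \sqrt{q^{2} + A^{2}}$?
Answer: $145 + 60 \sqrt{5} \approx 279.16$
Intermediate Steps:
$t{\left(q,A \right)} = \sqrt{A^{2} + q^{2}}$
$l{\left(d \right)} = 3 \sqrt{5}$ ($l{\left(d \right)} = \sqrt{\left(-3\right)^{2} + \left(4 + 2\right)^{2}} = \sqrt{9 + 6^{2}} = \sqrt{9 + 36} = \sqrt{45} = 3 \sqrt{5}$)
$\left(10 \cdot 1 + l{\left(-1 \right)}\right)^{2} = \left(10 \cdot 1 + 3 \sqrt{5}\right)^{2} = \left(10 + 3 \sqrt{5}\right)^{2}$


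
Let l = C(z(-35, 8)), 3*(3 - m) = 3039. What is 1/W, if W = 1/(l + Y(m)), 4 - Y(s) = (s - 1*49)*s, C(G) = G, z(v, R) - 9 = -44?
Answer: -1069621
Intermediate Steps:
z(v, R) = -35 (z(v, R) = 9 - 44 = -35)
m = -1010 (m = 3 - ⅓*3039 = 3 - 1013 = -1010)
l = -35
Y(s) = 4 - s*(-49 + s) (Y(s) = 4 - (s - 1*49)*s = 4 - (s - 49)*s = 4 - (-49 + s)*s = 4 - s*(-49 + s))
W = -1/1069621 (W = 1/(-35 + (4 - 1*(-1010)² + 49*(-1010))) = 1/(-35 + (4 - 1*1020100 - 49490)) = 1/(-35 + (4 - 1020100 - 49490)) = 1/(-35 - 1069586) = 1/(-1069621) = -1/1069621 ≈ -9.3491e-7)
1/W = 1/(-1/1069621) = -1069621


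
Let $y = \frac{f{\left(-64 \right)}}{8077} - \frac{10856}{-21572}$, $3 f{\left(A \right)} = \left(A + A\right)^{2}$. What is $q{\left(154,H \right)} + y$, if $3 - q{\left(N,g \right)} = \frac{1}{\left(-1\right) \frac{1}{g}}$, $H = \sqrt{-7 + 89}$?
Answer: $\frac{546155195}{130677783} + \sqrt{82} \approx 13.235$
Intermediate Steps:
$H = \sqrt{82} \approx 9.0554$
$f{\left(A \right)} = \frac{4 A^{2}}{3}$ ($f{\left(A \right)} = \frac{\left(A + A\right)^{2}}{3} = \frac{\left(2 A\right)^{2}}{3} = \frac{4 A^{2}}{3}$)
$q{\left(N,g \right)} = 3 + g$ ($q{\left(N,g \right)} = 3 - \frac{1}{\left(-1\right) \frac{1}{g}} = 3 - - g = 3 + g$)
$y = \frac{154121846}{130677783}$ ($y = \frac{\frac{4}{3} \left(-64\right)^{2}}{8077} - \frac{10856}{-21572} = \frac{4}{3} \cdot 4096 \cdot \frac{1}{8077} - - \frac{2714}{5393} = \frac{16384}{3} \cdot \frac{1}{8077} + \frac{2714}{5393} = \frac{16384}{24231} + \frac{2714}{5393} = \frac{154121846}{130677783} \approx 1.1794$)
$q{\left(154,H \right)} + y = \left(3 + \sqrt{82}\right) + \frac{154121846}{130677783} = \frac{546155195}{130677783} + \sqrt{82}$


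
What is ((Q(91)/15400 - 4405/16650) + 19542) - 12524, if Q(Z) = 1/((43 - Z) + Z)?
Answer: 1547499087313/220512600 ≈ 7017.7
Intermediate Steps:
Q(Z) = 1/43
((Q(91)/15400 - 4405/16650) + 19542) - 12524 = (((1/43)/15400 - 4405/16650) + 19542) - 12524 = (((1/43)*(1/15400) - 4405*1/16650) + 19542) - 12524 = ((1/662200 - 881/3330) + 19542) - 12524 = (-58339487/220512600 + 19542) - 12524 = 4309198889713/220512600 - 12524 = 1547499087313/220512600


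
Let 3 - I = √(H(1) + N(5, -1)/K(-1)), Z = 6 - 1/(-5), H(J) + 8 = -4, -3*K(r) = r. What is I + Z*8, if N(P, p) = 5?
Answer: 263/5 - √3 ≈ 50.868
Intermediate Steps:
K(r) = -r/3
H(J) = -12 (H(J) = -8 - 4 = -12)
Z = 31/5 (Z = 6 - 1*(-⅕) = 6 + ⅕ = 31/5 ≈ 6.2000)
I = 3 - √3 (I = 3 - √(-12 + 5/((-⅓*(-1)))) = 3 - √(-12 + 5/(⅓)) = 3 - √(-12 + 5*3) = 3 - √(-12 + 15) = 3 - √3 ≈ 1.2680)
I + Z*8 = (3 - √3) + (31/5)*8 = (3 - √3) + 248/5 = 263/5 - √3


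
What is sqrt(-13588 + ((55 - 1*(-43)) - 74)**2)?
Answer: 2*I*sqrt(3253) ≈ 114.07*I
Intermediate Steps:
sqrt(-13588 + ((55 - 1*(-43)) - 74)**2) = sqrt(-13588 + ((55 + 43) - 74)**2) = sqrt(-13588 + (98 - 74)**2) = sqrt(-13588 + 24**2) = sqrt(-13588 + 576) = sqrt(-13012) = 2*I*sqrt(3253)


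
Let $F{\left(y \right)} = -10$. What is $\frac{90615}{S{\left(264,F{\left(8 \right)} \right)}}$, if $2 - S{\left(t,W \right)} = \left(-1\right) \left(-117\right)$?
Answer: $- \frac{18123}{23} \approx -787.96$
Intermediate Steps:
$S{\left(t,W \right)} = -115$ ($S{\left(t,W \right)} = 2 - \left(-1\right) \left(-117\right) = 2 - 117 = -115$)
$\frac{90615}{S{\left(264,F{\left(8 \right)} \right)}} = \frac{90615}{-115} = 90615 \left(- \frac{1}{115}\right) = - \frac{18123}{23}$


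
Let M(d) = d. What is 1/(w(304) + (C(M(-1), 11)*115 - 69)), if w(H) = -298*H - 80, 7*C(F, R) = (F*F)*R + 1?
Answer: -7/633807 ≈ -1.1044e-5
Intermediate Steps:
C(F, R) = ⅐ + R*F²/7 (C(F, R) = ((F*F)*R + 1)/7 = (F²*R + 1)/7 = (R*F² + 1)/7 = (1 + R*F²)/7 = ⅐ + R*F²/7)
w(H) = -80 - 298*H
1/(w(304) + (C(M(-1), 11)*115 - 69)) = 1/((-80 - 298*304) + ((⅐ + (⅐)*11*(-1)²)*115 - 69)) = 1/((-80 - 90592) + ((⅐ + (⅐)*11*1)*115 - 69)) = 1/(-90672 + ((⅐ + 11/7)*115 - 69)) = 1/(-90672 + ((12/7)*115 - 69)) = 1/(-90672 + (1380/7 - 69)) = 1/(-90672 + 897/7) = 1/(-633807/7) = -7/633807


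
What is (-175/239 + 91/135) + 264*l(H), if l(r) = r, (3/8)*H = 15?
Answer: 340716524/32265 ≈ 10560.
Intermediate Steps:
H = 40 (H = (8/3)*15 = 40)
(-175/239 + 91/135) + 264*l(H) = (-175/239 + 91/135) + 264*40 = (-175*1/239 + 91*(1/135)) + 10560 = (-175/239 + 91/135) + 10560 = -1876/32265 + 10560 = 340716524/32265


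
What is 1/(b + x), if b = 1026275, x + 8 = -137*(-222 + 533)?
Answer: 1/983660 ≈ 1.0166e-6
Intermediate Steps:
x = -42615 (x = -8 - 137*(-222 + 533) = -8 - 137*311 = -8 - 42607 = -42615)
1/(b + x) = 1/(1026275 - 42615) = 1/983660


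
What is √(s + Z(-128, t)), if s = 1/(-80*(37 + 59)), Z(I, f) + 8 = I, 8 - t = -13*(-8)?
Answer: I*√31334430/480 ≈ 11.662*I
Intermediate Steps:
t = -96 (t = 8 - (-13)*(-8) = 8 - 1*104 = 8 - 104 = -96)
Z(I, f) = -8 + I
s = -1/7680 (s = 1/(-80*96) = 1/(-7680) = -1/7680 ≈ -0.00013021)
√(s + Z(-128, t)) = √(-1/7680 + (-8 - 128)) = √(-1/7680 - 136) = √(-1044481/7680) = I*√31334430/480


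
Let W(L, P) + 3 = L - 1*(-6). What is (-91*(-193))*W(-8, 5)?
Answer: -87815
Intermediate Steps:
W(L, P) = 3 + L (W(L, P) = -3 + (L - 1*(-6)) = -3 + (L + 6) = -3 + (6 + L) = 3 + L)
(-91*(-193))*W(-8, 5) = (-91*(-193))*(3 - 8) = 17563*(-5) = -87815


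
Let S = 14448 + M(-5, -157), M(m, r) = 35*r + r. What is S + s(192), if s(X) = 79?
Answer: 8875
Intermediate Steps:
M(m, r) = 36*r
S = 8796 (S = 14448 + 36*(-157) = 14448 - 5652 = 8796)
S + s(192) = 8796 + 79 = 8875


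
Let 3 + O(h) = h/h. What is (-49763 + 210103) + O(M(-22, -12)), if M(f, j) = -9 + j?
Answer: 160338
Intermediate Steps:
O(h) = -2 (O(h) = -3 + h/h = -3 + 1 = -2)
(-49763 + 210103) + O(M(-22, -12)) = (-49763 + 210103) - 2 = 160340 - 2 = 160338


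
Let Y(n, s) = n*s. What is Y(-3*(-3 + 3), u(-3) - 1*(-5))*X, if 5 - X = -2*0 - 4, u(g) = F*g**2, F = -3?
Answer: 0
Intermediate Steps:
u(g) = -3*g**2
X = 9 (X = 5 - (-2*0 - 4) = 5 - (0 - 4) = 5 - 1*(-4) = 5 + 4 = 9)
Y(-3*(-3 + 3), u(-3) - 1*(-5))*X = ((-3*(-3 + 3))*(-3*(-3)**2 - 1*(-5)))*9 = ((-3*0)*(-3*9 + 5))*9 = (0*(-27 + 5))*9 = (0*(-22))*9 = 0*9 = 0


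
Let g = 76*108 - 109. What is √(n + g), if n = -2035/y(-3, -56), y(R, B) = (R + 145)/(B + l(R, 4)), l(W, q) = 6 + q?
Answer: √44150214/71 ≈ 93.585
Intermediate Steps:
y(R, B) = (145 + R)/(10 + B) (y(R, B) = (R + 145)/(B + (6 + 4)) = (145 + R)/(B + 10) = (145 + R)/(10 + B))
g = 8099 (g = 8208 - 109 = 8099)
n = 46805/71 (n = -2035*(10 - 56)/(145 - 3) = -2035/(142/(-46)) = -2035/((-1/46*142)) = -2035/(-71/23) = -2035*(-23/71) = 46805/71 ≈ 659.23)
√(n + g) = √(46805/71 + 8099) = √(621834/71) = √44150214/71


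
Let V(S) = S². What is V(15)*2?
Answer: 450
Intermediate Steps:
V(15)*2 = 15²*2 = 225*2 = 450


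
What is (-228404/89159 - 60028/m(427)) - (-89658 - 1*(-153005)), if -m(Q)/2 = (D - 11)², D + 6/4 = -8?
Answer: -9483892520033/149876279 ≈ -63278.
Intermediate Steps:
D = -19/2 (D = -3/2 - 8 = -19/2 ≈ -9.5000)
m(Q) = -1681/2 (m(Q) = -2*(-19/2 - 11)² = -2*(-41/2)² = -2*1681/4 = -1681/2)
(-228404/89159 - 60028/m(427)) - (-89658 - 1*(-153005)) = (-228404/89159 - 60028/(-1681/2)) - (-89658 - 1*(-153005)) = (-228404*1/89159 - 60028*(-2/1681)) - (-89658 + 153005) = (-228404/89159 + 120056/1681) - 1*63347 = 10320125780/149876279 - 63347 = -9483892520033/149876279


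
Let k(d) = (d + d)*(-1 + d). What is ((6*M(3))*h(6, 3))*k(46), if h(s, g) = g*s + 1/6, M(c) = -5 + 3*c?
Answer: 1805040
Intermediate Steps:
h(s, g) = ⅙ + g*s (h(s, g) = g*s + ⅙ = ⅙ + g*s)
k(d) = 2*d*(-1 + d) (k(d) = (2*d)*(-1 + d) = 2*d*(-1 + d))
((6*M(3))*h(6, 3))*k(46) = ((6*(-5 + 3*3))*(⅙ + 3*6))*(2*46*(-1 + 46)) = ((6*(-5 + 9))*(⅙ + 18))*(2*46*45) = ((6*4)*(109/6))*4140 = (24*(109/6))*4140 = 436*4140 = 1805040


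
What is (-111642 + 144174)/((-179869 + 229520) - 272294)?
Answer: -32532/222643 ≈ -0.14612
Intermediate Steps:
(-111642 + 144174)/((-179869 + 229520) - 272294) = 32532/(49651 - 272294) = 32532/(-222643) = 32532*(-1/222643) = -32532/222643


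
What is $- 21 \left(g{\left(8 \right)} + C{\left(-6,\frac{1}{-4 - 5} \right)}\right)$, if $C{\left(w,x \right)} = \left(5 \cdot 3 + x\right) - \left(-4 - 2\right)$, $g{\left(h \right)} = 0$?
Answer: $- \frac{1316}{3} \approx -438.67$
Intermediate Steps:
$C{\left(w,x \right)} = 21 + x$ ($C{\left(w,x \right)} = \left(15 + x\right) - -6 = \left(15 + x\right) + 6 = 21 + x$)
$- 21 \left(g{\left(8 \right)} + C{\left(-6,\frac{1}{-4 - 5} \right)}\right) = - 21 \left(0 + \left(21 + \frac{1}{-4 - 5}\right)\right) = - 21 \left(0 + \left(21 + \frac{1}{-9}\right)\right) = - 21 \left(0 + \left(21 - \frac{1}{9}\right)\right) = - 21 \left(0 + \frac{188}{9}\right) = \left(-21\right) \frac{188}{9} = - \frac{1316}{3}$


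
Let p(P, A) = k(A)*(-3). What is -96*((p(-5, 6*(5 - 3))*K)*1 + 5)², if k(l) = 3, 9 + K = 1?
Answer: -569184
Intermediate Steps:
K = -8 (K = -9 + 1 = -8)
p(P, A) = -9 (p(P, A) = 3*(-3) = -9)
-96*((p(-5, 6*(5 - 3))*K)*1 + 5)² = -96*(-9*(-8)*1 + 5)² = -96*(72*1 + 5)² = -96*(72 + 5)² = -96*77² = -96*5929 = -569184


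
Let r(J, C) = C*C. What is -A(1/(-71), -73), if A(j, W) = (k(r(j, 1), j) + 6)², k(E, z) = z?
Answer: -180625/5041 ≈ -35.831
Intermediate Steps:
r(J, C) = C²
A(j, W) = (6 + j)² (A(j, W) = (j + 6)² = (6 + j)²)
-A(1/(-71), -73) = -(6 + 1/(-71))² = -(6 - 1/71)² = -(425/71)² = -1*180625/5041 = -180625/5041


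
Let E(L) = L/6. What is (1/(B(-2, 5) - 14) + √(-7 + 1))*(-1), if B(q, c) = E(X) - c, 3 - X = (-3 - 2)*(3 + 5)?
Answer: 6/71 - I*√6 ≈ 0.084507 - 2.4495*I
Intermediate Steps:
X = 43 (X = 3 - (-3 - 2)*(3 + 5) = 3 - (-5)*8 = 3 - 1*(-40) = 3 + 40 = 43)
E(L) = L/6 (E(L) = L*(⅙) = L/6)
B(q, c) = 43/6 - c (B(q, c) = (⅙)*43 - c = 43/6 - c)
(1/(B(-2, 5) - 14) + √(-7 + 1))*(-1) = (1/((43/6 - 1*5) - 14) + √(-7 + 1))*(-1) = (1/((43/6 - 5) - 14) + √(-6))*(-1) = (1/(13/6 - 14) + I*√6)*(-1) = (1/(-71/6) + I*√6)*(-1) = (-6/71 + I*√6)*(-1) = 6/71 - I*√6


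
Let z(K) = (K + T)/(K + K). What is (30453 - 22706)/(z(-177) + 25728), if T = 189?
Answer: 457073/1517950 ≈ 0.30111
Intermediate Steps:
z(K) = (189 + K)/(2*K) (z(K) = (K + 189)/(K + K) = (189 + K)/((2*K)) = (189 + K)*(1/(2*K)) = (189 + K)/(2*K))
(30453 - 22706)/(z(-177) + 25728) = (30453 - 22706)/((½)*(189 - 177)/(-177) + 25728) = 7747/((½)*(-1/177)*12 + 25728) = 7747/(-2/59 + 25728) = 7747/(1517950/59) = 7747*(59/1517950) = 457073/1517950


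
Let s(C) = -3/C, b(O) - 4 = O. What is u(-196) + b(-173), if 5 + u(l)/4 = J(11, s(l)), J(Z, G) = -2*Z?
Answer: -277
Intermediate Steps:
b(O) = 4 + O
u(l) = -108 (u(l) = -20 + 4*(-2*11) = -20 + 4*(-22) = -20 - 88 = -108)
u(-196) + b(-173) = -108 + (4 - 173) = -108 - 169 = -277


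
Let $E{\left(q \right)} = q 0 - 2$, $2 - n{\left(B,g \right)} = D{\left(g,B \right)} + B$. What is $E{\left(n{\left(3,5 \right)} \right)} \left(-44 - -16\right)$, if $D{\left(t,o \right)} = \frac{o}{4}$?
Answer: $56$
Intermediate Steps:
$D{\left(t,o \right)} = \frac{o}{4}$ ($D{\left(t,o \right)} = o \frac{1}{4} = \frac{o}{4}$)
$n{\left(B,g \right)} = 2 - \frac{5 B}{4}$ ($n{\left(B,g \right)} = 2 - \left(\frac{B}{4} + B\right) = 2 - \frac{5 B}{4}$)
$E{\left(q \right)} = -2$ ($E{\left(q \right)} = 0 - 2 = -2$)
$E{\left(n{\left(3,5 \right)} \right)} \left(-44 - -16\right) = - 2 \left(-44 - -16\right) = - 2 \left(-44 + 16\right) = \left(-2\right) \left(-28\right) = 56$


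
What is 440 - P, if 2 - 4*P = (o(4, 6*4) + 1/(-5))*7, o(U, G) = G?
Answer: 9623/20 ≈ 481.15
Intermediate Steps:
P = -823/20 (P = ½ - (6*4 + 1/(-5))*7/4 = ½ - (24 - ⅕)*7/4 = ½ - 119*7/20 = ½ - ¼*833/5 = ½ - 833/20 = -823/20 ≈ -41.150)
440 - P = 440 - 1*(-823/20) = 440 + 823/20 = 9623/20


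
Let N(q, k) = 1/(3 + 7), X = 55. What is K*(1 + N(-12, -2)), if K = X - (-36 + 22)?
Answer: 759/10 ≈ 75.900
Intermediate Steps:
N(q, k) = ⅒ (N(q, k) = 1/10 = ⅒)
K = 69 (K = 55 - (-36 + 22) = 55 - 1*(-14) = 55 + 14 = 69)
K*(1 + N(-12, -2)) = 69*(1 + ⅒) = 69*(11/10) = 759/10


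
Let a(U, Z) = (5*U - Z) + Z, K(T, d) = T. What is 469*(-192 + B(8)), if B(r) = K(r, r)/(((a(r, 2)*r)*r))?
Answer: -28814891/320 ≈ -90047.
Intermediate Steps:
a(U, Z) = 5*U (a(U, Z) = (-Z + 5*U) + Z = 5*U)
B(r) = 1/(5*r**2) (B(r) = r/((((5*r)*r)*r)) = r/(((5*r**2)*r)) = r/((5*r**3)) = r*(1/(5*r**3)) = 1/(5*r**2))
469*(-192 + B(8)) = 469*(-192 + (1/5)/8**2) = 469*(-192 + (1/5)*(1/64)) = 469*(-192 + 1/320) = 469*(-61439/320) = -28814891/320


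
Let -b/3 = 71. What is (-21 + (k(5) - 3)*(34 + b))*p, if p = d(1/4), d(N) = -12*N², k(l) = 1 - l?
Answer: -924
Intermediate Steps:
b = -213 (b = -3*71 = -213)
p = -¾ (p = -12*(1/4)² = -12*(¼)² = -12*1/16 = -¾ ≈ -0.75000)
(-21 + (k(5) - 3)*(34 + b))*p = (-21 + ((1 - 1*5) - 3)*(34 - 213))*(-¾) = (-21 + ((1 - 5) - 3)*(-179))*(-¾) = (-21 + (-4 - 3)*(-179))*(-¾) = (-21 - 7*(-179))*(-¾) = (-21 + 1253)*(-¾) = 1232*(-¾) = -924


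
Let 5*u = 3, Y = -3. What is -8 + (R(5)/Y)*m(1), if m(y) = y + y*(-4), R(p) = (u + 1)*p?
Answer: 0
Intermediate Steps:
u = 3/5 (u = (1/5)*3 = 3/5 ≈ 0.60000)
R(p) = 8*p/5 (R(p) = (3/5 + 1)*p = 8*p/5)
m(y) = -3*y (m(y) = y - 4*y = -3*y)
-8 + (R(5)/Y)*m(1) = -8 + (((8/5)*5)/(-3))*(-3*1) = -8 + (8*(-1/3))*(-3) = -8 - 8/3*(-3) = -8 + 8 = 0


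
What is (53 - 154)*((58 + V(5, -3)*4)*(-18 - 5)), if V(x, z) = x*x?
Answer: 367034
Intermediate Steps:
V(x, z) = x²
(53 - 154)*((58 + V(5, -3)*4)*(-18 - 5)) = (53 - 154)*((58 + 5²*4)*(-18 - 5)) = -101*(58 + 25*4)*(-23) = -101*(58 + 100)*(-23) = -15958*(-23) = -101*(-3634) = 367034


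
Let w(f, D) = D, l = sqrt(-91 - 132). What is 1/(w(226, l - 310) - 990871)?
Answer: -991181/982439774984 - I*sqrt(223)/982439774984 ≈ -1.0089e-6 - 1.52e-11*I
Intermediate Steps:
l = I*sqrt(223) (l = sqrt(-223) = I*sqrt(223) ≈ 14.933*I)
1/(w(226, l - 310) - 990871) = 1/((I*sqrt(223) - 310) - 990871) = 1/((-310 + I*sqrt(223)) - 990871) = 1/(-991181 + I*sqrt(223))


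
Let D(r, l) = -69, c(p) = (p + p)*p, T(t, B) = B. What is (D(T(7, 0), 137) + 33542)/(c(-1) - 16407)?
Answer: -1969/965 ≈ -2.0404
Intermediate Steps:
c(p) = 2*p² (c(p) = (2*p)*p = 2*p²)
(D(T(7, 0), 137) + 33542)/(c(-1) - 16407) = (-69 + 33542)/(2*(-1)² - 16407) = 33473/(2*1 - 16407) = 33473/(2 - 16407) = 33473/(-16405) = 33473*(-1/16405) = -1969/965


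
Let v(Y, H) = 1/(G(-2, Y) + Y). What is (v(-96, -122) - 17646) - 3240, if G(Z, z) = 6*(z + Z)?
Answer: -14286025/684 ≈ -20886.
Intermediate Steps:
G(Z, z) = 6*Z + 6*z (G(Z, z) = 6*(Z + z) = 6*Z + 6*z)
v(Y, H) = 1/(-12 + 7*Y) (v(Y, H) = 1/((6*(-2) + 6*Y) + Y) = 1/((-12 + 6*Y) + Y) = 1/(-12 + 7*Y))
(v(-96, -122) - 17646) - 3240 = (1/(-12 + 7*(-96)) - 17646) - 3240 = (1/(-12 - 672) - 17646) - 3240 = (1/(-684) - 17646) - 3240 = (-1/684 - 17646) - 3240 = -12069865/684 - 3240 = -14286025/684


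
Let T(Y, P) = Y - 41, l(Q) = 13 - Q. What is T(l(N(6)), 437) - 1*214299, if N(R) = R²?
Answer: -214363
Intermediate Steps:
T(Y, P) = -41 + Y
T(l(N(6)), 437) - 1*214299 = (-41 + (13 - 1*6²)) - 1*214299 = (-41 + (13 - 1*36)) - 214299 = (-41 + (13 - 36)) - 214299 = (-41 - 23) - 214299 = -64 - 214299 = -214363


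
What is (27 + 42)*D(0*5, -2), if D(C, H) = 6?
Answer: 414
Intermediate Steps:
(27 + 42)*D(0*5, -2) = (27 + 42)*6 = 69*6 = 414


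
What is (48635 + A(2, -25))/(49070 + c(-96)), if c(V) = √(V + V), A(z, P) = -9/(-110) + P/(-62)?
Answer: 203452812157/205270499093 - 165847004*I*√3/1026352495465 ≈ 0.99115 - 0.00027988*I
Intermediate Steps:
A(z, P) = 9/110 - P/62 (A(z, P) = -9*(-1/110) + P*(-1/62) = 9/110 - P/62)
c(V) = √2*√V (c(V) = √(2*V) = √2*√V)
(48635 + A(2, -25))/(49070 + c(-96)) = (48635 + (9/110 - 1/62*(-25)))/(49070 + √2*√(-96)) = (48635 + (9/110 + 25/62))/(49070 + √2*(4*I*√6)) = (48635 + 827/1705)/(49070 + 8*I*√3) = 82923502/(1705*(49070 + 8*I*√3))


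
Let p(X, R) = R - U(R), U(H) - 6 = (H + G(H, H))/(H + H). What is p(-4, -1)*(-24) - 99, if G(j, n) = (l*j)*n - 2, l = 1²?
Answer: 93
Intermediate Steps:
l = 1
G(j, n) = -2 + j*n (G(j, n) = (1*j)*n - 2 = j*n - 2 = -2 + j*n)
U(H) = 6 + (-2 + H + H²)/(2*H) (U(H) = 6 + (H + (-2 + H*H))/(H + H) = 6 + (H + (-2 + H²))/((2*H)) = 6 + (-2 + H + H²)*(1/(2*H)) = 6 + (-2 + H + H²)/(2*H))
p(X, R) = -13/2 + 1/R + R/2 (p(X, R) = R - (13/2 + R/2 - 1/R) = R + (-13/2 + 1/R - R/2) = -13/2 + 1/R + R/2)
p(-4, -1)*(-24) - 99 = (-13/2 + 1/(-1) + (½)*(-1))*(-24) - 99 = (-13/2 - 1 - ½)*(-24) - 99 = -8*(-24) - 99 = 192 - 99 = 93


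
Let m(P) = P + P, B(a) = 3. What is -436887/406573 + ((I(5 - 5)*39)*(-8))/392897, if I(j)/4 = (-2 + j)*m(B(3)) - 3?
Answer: -164040545079/159741311981 ≈ -1.0269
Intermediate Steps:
m(P) = 2*P
I(j) = -60 + 24*j (I(j) = 4*((-2 + j)*(2*3) - 3) = 4*((-2 + j)*6 - 3) = 4*((-12 + 6*j) - 3) = 4*(-15 + 6*j) = -60 + 24*j)
-436887/406573 + ((I(5 - 5)*39)*(-8))/392897 = -436887/406573 + (((-60 + 24*(5 - 5))*39)*(-8))/392897 = -436887*1/406573 + (((-60 + 24*0)*39)*(-8))*(1/392897) = -436887/406573 + (((-60 + 0)*39)*(-8))*(1/392897) = -436887/406573 + (-60*39*(-8))*(1/392897) = -436887/406573 - 2340*(-8)*(1/392897) = -436887/406573 + 18720*(1/392897) = -436887/406573 + 18720/392897 = -164040545079/159741311981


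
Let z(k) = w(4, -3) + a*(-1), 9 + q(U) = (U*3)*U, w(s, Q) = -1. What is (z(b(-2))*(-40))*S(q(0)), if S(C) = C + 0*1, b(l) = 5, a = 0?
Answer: -360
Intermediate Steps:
q(U) = -9 + 3*U**2 (q(U) = -9 + (U*3)*U = -9 + (3*U)*U = -9 + 3*U**2)
S(C) = C (S(C) = C + 0 = C)
z(k) = -1 (z(k) = -1 + 0*(-1) = -1 + 0 = -1)
(z(b(-2))*(-40))*S(q(0)) = (-1*(-40))*(-9 + 3*0**2) = 40*(-9 + 3*0) = 40*(-9 + 0) = 40*(-9) = -360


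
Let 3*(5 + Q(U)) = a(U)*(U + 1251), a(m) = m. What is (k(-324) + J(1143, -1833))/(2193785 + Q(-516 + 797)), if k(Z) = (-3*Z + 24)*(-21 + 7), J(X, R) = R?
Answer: -47331/7011832 ≈ -0.0067502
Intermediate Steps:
k(Z) = -336 + 42*Z (k(Z) = (24 - 3*Z)*(-14) = -336 + 42*Z)
Q(U) = -5 + U*(1251 + U)/3 (Q(U) = -5 + (U*(U + 1251))/3 = -5 + (U*(1251 + U))/3 = -5 + U*(1251 + U)/3)
(k(-324) + J(1143, -1833))/(2193785 + Q(-516 + 797)) = ((-336 + 42*(-324)) - 1833)/(2193785 + (-5 + 417*(-516 + 797) + (-516 + 797)²/3)) = ((-336 - 13608) - 1833)/(2193785 + (-5 + 417*281 + (⅓)*281²)) = (-13944 - 1833)/(2193785 + (-5 + 117177 + (⅓)*78961)) = -15777/(2193785 + (-5 + 117177 + 78961/3)) = -15777/(2193785 + 430477/3) = -15777/7011832/3 = -15777*3/7011832 = -47331/7011832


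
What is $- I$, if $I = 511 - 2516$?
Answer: $2005$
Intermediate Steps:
$I = -2005$ ($I = 511 - 2516 = -2005$)
$- I = \left(-1\right) \left(-2005\right) = 2005$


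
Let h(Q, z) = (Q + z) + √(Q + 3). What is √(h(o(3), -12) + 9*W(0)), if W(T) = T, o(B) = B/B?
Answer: 3*I ≈ 3.0*I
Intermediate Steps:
o(B) = 1
h(Q, z) = Q + z + √(3 + Q) (h(Q, z) = (Q + z) + √(3 + Q) = Q + z + √(3 + Q))
√(h(o(3), -12) + 9*W(0)) = √((1 - 12 + √(3 + 1)) + 9*0) = √((1 - 12 + √4) + 0) = √((1 - 12 + 2) + 0) = √(-9 + 0) = √(-9) = 3*I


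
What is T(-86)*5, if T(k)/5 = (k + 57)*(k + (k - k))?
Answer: 62350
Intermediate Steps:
T(k) = 5*k*(57 + k) (T(k) = 5*((k + 57)*(k + (k - k))) = 5*((57 + k)*(k + 0)) = 5*((57 + k)*k) = 5*(k*(57 + k)) = 5*k*(57 + k))
T(-86)*5 = (5*(-86)*(57 - 86))*5 = (5*(-86)*(-29))*5 = 12470*5 = 62350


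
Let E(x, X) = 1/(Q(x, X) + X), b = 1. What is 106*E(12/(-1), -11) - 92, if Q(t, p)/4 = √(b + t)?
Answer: -2590/27 - 424*I*√11/297 ≈ -95.926 - 4.7348*I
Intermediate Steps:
Q(t, p) = 4*√(1 + t)
E(x, X) = 1/(X + 4*√(1 + x)) (E(x, X) = 1/(4*√(1 + x) + X) = 1/(X + 4*√(1 + x)))
106*E(12/(-1), -11) - 92 = 106/(-11 + 4*√(1 + 12/(-1))) - 92 = 106/(-11 + 4*√(1 + 12*(-1))) - 92 = 106/(-11 + 4*√(1 - 12)) - 92 = 106/(-11 + 4*√(-11)) - 92 = 106/(-11 + 4*(I*√11)) - 92 = 106/(-11 + 4*I*√11) - 92 = -92 + 106/(-11 + 4*I*√11)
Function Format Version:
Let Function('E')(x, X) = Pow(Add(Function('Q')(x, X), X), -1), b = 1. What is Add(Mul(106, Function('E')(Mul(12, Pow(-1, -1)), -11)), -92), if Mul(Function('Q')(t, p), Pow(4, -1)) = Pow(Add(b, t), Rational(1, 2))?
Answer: Add(Rational(-2590, 27), Mul(Rational(-424, 297), I, Pow(11, Rational(1, 2)))) ≈ Add(-95.926, Mul(-4.7348, I))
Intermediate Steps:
Function('Q')(t, p) = Mul(4, Pow(Add(1, t), Rational(1, 2)))
Function('E')(x, X) = Pow(Add(X, Mul(4, Pow(Add(1, x), Rational(1, 2)))), -1) (Function('E')(x, X) = Pow(Add(Mul(4, Pow(Add(1, x), Rational(1, 2))), X), -1) = Pow(Add(X, Mul(4, Pow(Add(1, x), Rational(1, 2)))), -1))
Add(Mul(106, Function('E')(Mul(12, Pow(-1, -1)), -11)), -92) = Add(Mul(106, Pow(Add(-11, Mul(4, Pow(Add(1, Mul(12, Pow(-1, -1))), Rational(1, 2)))), -1)), -92) = Add(Mul(106, Pow(Add(-11, Mul(4, Pow(Add(1, Mul(12, -1)), Rational(1, 2)))), -1)), -92) = Add(Mul(106, Pow(Add(-11, Mul(4, Pow(Add(1, -12), Rational(1, 2)))), -1)), -92) = Add(Mul(106, Pow(Add(-11, Mul(4, Pow(-11, Rational(1, 2)))), -1)), -92) = Add(Mul(106, Pow(Add(-11, Mul(4, Mul(I, Pow(11, Rational(1, 2))))), -1)), -92) = Add(Mul(106, Pow(Add(-11, Mul(4, I, Pow(11, Rational(1, 2)))), -1)), -92) = Add(-92, Mul(106, Pow(Add(-11, Mul(4, I, Pow(11, Rational(1, 2)))), -1)))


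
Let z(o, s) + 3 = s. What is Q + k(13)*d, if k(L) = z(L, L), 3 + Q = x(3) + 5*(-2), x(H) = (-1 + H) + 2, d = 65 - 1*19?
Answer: 451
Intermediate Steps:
d = 46 (d = 65 - 19 = 46)
x(H) = 1 + H
z(o, s) = -3 + s
Q = -9 (Q = -3 + ((1 + 3) + 5*(-2)) = -3 + (4 - 10) = -3 - 6 = -9)
k(L) = -3 + L
Q + k(13)*d = -9 + (-3 + 13)*46 = -9 + 10*46 = -9 + 460 = 451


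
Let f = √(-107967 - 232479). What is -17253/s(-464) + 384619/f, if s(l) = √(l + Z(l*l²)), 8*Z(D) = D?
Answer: I*(-200124188842*√340446 + 978952473*√780477)/177140181828 ≈ -654.3*I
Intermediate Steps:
Z(D) = D/8
f = I*√340446 (f = √(-340446) = I*√340446 ≈ 583.48*I)
s(l) = √(l + l³/8) (s(l) = √(l + (l*l²)/8) = √(l + l³/8))
-17253/s(-464) + 384619/f = -17253/√(-464 + (⅛)*(-464)³) + 384619/((I*√340446)) = -17253/√(-464 + (⅛)*(-99897344)) + 384619*(-I*√340446/340446) = -17253/√(-464 - 12487168) - 384619*I*√340446/340446 = -17253*(-I*√780477/3121908) - 384619*I*√340446/340446 = -(-5751)*I*√780477/1040636 - 384619*I*√340446/340446 = 5751*I*√780477/1040636 - 384619*I*√340446/340446 = -384619*I*√340446/340446 + 5751*I*√780477/1040636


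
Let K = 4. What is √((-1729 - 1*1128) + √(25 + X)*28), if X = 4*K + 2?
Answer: √(-2857 + 28*√43) ≈ 51.705*I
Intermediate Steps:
X = 18 (X = 4*4 + 2 = 16 + 2 = 18)
√((-1729 - 1*1128) + √(25 + X)*28) = √((-1729 - 1*1128) + √(25 + 18)*28) = √((-1729 - 1128) + √43*28) = √(-2857 + 28*√43)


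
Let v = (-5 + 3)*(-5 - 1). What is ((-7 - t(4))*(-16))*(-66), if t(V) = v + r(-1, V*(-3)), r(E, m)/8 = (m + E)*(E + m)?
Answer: -1447776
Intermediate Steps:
r(E, m) = 8*(E + m)² (r(E, m) = 8*((m + E)*(E + m)) = 8*((E + m)*(E + m)) = 8*(E + m)²)
v = 12 (v = -2*(-6) = 12)
t(V) = 12 + 8*(-1 - 3*V)² (t(V) = 12 + 8*(-1 + V*(-3))² = 12 + 8*(-1 - 3*V)²)
((-7 - t(4))*(-16))*(-66) = ((-7 - (20 + 48*4 + 72*4²))*(-16))*(-66) = ((-7 - (20 + 192 + 72*16))*(-16))*(-66) = ((-7 - (20 + 192 + 1152))*(-16))*(-66) = ((-7 - 1*1364)*(-16))*(-66) = ((-7 - 1364)*(-16))*(-66) = -1371*(-16)*(-66) = 21936*(-66) = -1447776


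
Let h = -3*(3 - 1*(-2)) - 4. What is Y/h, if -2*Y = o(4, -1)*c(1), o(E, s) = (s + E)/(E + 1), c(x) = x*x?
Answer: 3/190 ≈ 0.015789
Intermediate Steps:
c(x) = x²
h = -19 (h = -3*(3 + 2) - 4 = -3*5 - 4 = -15 - 4 = -19)
o(E, s) = (E + s)/(1 + E)
Y = -3/10 (Y = -(4 - 1)/(1 + 4)*1²/2 = -3/5/2 = -(⅕)*3/2 = -3/10 ≈ -0.30000)
Y/h = -3/10/(-19) = -1/19*(-3/10) = 3/190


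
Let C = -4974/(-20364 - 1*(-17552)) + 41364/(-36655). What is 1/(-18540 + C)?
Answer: -51536930/955461678999 ≈ -5.3939e-5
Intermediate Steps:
C = 33003201/51536930 (C = -4974/(-20364 + 17552) + 41364*(-1/36655) = -4974/(-2812) - 41364/36655 = -4974*(-1/2812) - 41364/36655 = 2487/1406 - 41364/36655 = 33003201/51536930 ≈ 0.64038)
1/(-18540 + C) = 1/(-18540 + 33003201/51536930) = 1/(-955461678999/51536930) = -51536930/955461678999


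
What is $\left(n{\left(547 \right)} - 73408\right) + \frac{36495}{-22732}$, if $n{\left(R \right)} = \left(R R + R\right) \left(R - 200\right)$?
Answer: $\frac{2362807779873}{22732} \approx 1.0394 \cdot 10^{8}$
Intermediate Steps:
$n{\left(R \right)} = \left(-200 + R\right) \left(R + R^{2}\right)$ ($n{\left(R \right)} = \left(R^{2} + R\right) \left(-200 + R\right) = \left(R + R^{2}\right) \left(-200 + R\right) = \left(-200 + R\right) \left(R + R^{2}\right)$)
$\left(n{\left(547 \right)} - 73408\right) + \frac{36495}{-22732} = \left(547 \left(-200 + 547^{2} - 108853\right) - 73408\right) + \frac{36495}{-22732} = \left(547 \left(-200 + 299209 - 108853\right) - 73408\right) + 36495 \left(- \frac{1}{22732}\right) = \left(547 \cdot 190156 - 73408\right) - \frac{36495}{22732} = \left(104015332 - 73408\right) - \frac{36495}{22732} = 103941924 - \frac{36495}{22732} = \frac{2362807779873}{22732}$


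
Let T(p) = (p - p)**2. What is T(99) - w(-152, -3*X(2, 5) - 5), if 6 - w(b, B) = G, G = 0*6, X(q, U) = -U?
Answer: -6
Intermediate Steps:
G = 0
T(p) = 0 (T(p) = 0**2 = 0)
w(b, B) = 6 (w(b, B) = 6 - 1*0 = 6 + 0 = 6)
T(99) - w(-152, -3*X(2, 5) - 5) = 0 - 1*6 = 0 - 6 = -6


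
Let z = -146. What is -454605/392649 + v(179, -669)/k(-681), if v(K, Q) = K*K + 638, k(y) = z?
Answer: -4299249667/19108918 ≈ -224.99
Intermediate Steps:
k(y) = -146
v(K, Q) = 638 + K**2 (v(K, Q) = K**2 + 638 = 638 + K**2)
-454605/392649 + v(179, -669)/k(-681) = -454605/392649 + (638 + 179**2)/(-146) = -454605*1/392649 + (638 + 32041)*(-1/146) = -151535/130883 + 32679*(-1/146) = -151535/130883 - 32679/146 = -4299249667/19108918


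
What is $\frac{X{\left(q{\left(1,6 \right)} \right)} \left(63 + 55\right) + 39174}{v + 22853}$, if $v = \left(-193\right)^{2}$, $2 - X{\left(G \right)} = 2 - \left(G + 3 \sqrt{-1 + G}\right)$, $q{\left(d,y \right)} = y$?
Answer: $\frac{6647}{10017} + \frac{59 \sqrt{5}}{10017} \approx 0.67674$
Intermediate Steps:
$X{\left(G \right)} = G + 3 \sqrt{-1 + G}$ ($X{\left(G \right)} = 2 - \left(2 - \left(G + 3 \sqrt{-1 + G}\right)\right) = 2 - \left(2 - G - 3 \sqrt{-1 + G}\right) = 2 + \left(-2 + G + 3 \sqrt{-1 + G}\right) = G + 3 \sqrt{-1 + G}$)
$v = 37249$
$\frac{X{\left(q{\left(1,6 \right)} \right)} \left(63 + 55\right) + 39174}{v + 22853} = \frac{\left(6 + 3 \sqrt{-1 + 6}\right) \left(63 + 55\right) + 39174}{37249 + 22853} = \frac{\left(6 + 3 \sqrt{5}\right) 118 + 39174}{60102} = \left(\left(708 + 354 \sqrt{5}\right) + 39174\right) \frac{1}{60102} = \left(39882 + 354 \sqrt{5}\right) \frac{1}{60102} = \frac{6647}{10017} + \frac{59 \sqrt{5}}{10017}$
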